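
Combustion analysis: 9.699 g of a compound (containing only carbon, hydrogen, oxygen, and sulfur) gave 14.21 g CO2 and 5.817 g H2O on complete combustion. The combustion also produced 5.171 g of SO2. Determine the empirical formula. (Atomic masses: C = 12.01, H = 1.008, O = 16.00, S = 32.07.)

C4H8O2S

mol C = 14.21 / 44.01 = 0.3229; mass C = 0.3229 × 12.01 = 3.878 g
mol H = 2 × (5.817 / 18.02) = 0.6456; mass H = 0.6456 × 1.008 = 0.6508 g
mol S = 5.171 / 64.07 = 0.08071; mass S = 2.588 g
mass O = 9.699 − (7.117) = 2.582 g → mol O = 0.1614
Smallest is S at 0.08071 mol; normalising gives C 4.001, H 7.999, O 2.000, S 1.000
Ratio ≈ 4:8:2:1, so the empirical formula is C4H8O2S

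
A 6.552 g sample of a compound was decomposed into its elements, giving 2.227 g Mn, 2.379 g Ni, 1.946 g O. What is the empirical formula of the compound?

n(Mn) = 2.227/54.94 = 0.04054, n(Ni) = 2.379/58.69 = 0.04054, n(O) = 1.946/16.00 = 0.1216
Ratios (÷ 0.04054): Mn 1.000, Ni 1.000, O 3.000
→ MnNiO3

MnNiO3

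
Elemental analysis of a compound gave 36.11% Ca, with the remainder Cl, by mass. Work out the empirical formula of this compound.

Assume 100 g: 36.11 g Ca, 63.89 g Cl.
Ca: 36.11 g ÷ 40.08 g/mol = 0.9009 mol
Cl: 63.89 g ÷ 35.45 g/mol = 1.802 mol
Smallest is Ca at 0.9009 mol; normalising gives Ca 1.000, Cl 2.000
Ratio ≈ 1:2, so the empirical formula is CaCl2

CaCl2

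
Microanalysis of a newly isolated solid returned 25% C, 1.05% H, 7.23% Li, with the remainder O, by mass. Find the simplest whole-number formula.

C2HLiO4

Assume 100 g: 25 g C, 1.05 g H, 7.23 g Li, 66.72 g O.
C: 25 g ÷ 12.01 g/mol = 2.082 mol
H: 1.05 g ÷ 1.008 g/mol = 1.042 mol
Li: 7.23 g ÷ 6.94 g/mol = 1.042 mol
O: 66.72 g ÷ 16.00 g/mol = 4.17 mol
Smallest is H at 1.042 mol; normalising gives C 1.998, H 1.000, Li 1.000, O 4.003
Ratio ≈ 2:1:1:4, so the empirical formula is C2HLiO4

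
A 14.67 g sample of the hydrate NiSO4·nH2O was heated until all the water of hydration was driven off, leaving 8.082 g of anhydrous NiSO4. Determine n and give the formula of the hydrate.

Mass of water lost = 14.67 − 8.082 = 6.588 g → 6.588 / 18.02 = 0.3656 mol H2O
Molar mass of NiSO4 = 154.76 g/mol → mol NiSO4 = 8.082 / 154.76 = 0.05222
n = 0.3656 / 0.05222 = 7.00 ≈ 7 → NiSO4·7H2O

NiSO4·7H2O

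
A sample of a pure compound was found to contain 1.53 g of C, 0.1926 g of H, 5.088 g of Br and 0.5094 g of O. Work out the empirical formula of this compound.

Moles — C: 1.53 / 12.01 = 0.1274 mol; H: 0.1926 / 1.008 = 0.1911 mol; Br: 5.088 / 79.90 = 0.06368 mol; O: 0.5094 / 16.00 = 0.03184 mol
Ratios (÷ 0.03184): C 4.001, H 6.001, Br 2.000, O 1.000
Ratio ≈ 4:6:2:1, so the empirical formula is C4H6Br2O

C4H6Br2O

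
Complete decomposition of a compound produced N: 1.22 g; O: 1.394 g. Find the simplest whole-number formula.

n(N) = 1.22/14.01 = 0.08708, n(O) = 1.394/16.00 = 0.08712
Divide by the smallest (0.08708 mol N): N 1.000, O 1.001
→ NO

NO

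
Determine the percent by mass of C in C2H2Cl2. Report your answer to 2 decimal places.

24.78%

Molar mass = 2(12.01) + 2(1.008) + 2(35.45) = 96.936 g/mol
Mass of C per mole = 2 × 12.01 = 24.020 g
% C = 24.020 / 96.936 × 100 = 24.78%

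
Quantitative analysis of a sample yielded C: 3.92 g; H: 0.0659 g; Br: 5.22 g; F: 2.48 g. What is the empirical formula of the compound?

n(C) = 3.92/12.01 = 0.3264, n(H) = 0.0659/1.008 = 0.06538, n(Br) = 5.22/79.90 = 0.06533, n(F) = 2.48/19.00 = 0.1305
Smallest is Br at 0.06533 mol; normalising gives C 4.996, H 1.001, Br 1.000, F 1.998
Ratio ≈ 5:1:1:2, so the empirical formula is C5HBrF2

C5HBrF2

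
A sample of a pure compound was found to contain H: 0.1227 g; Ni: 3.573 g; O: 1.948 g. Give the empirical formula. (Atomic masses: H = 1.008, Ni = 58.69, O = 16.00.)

H: 0.1227 g ÷ 1.008 g/mol = 0.1217 mol
Ni: 3.573 g ÷ 58.69 g/mol = 0.06088 mol
O: 1.948 g ÷ 16.00 g/mol = 0.1217 mol
Smallest is Ni at 0.06088 mol; normalising gives H 1.999, Ni 1.000, O 2.000
→ H2NiO2

H2NiO2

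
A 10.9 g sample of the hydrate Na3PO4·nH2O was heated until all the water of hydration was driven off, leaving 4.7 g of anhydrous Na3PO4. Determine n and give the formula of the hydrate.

Mass of water lost = 10.9 − 4.7 = 6.2 g → 6.2 / 18.02 = 0.3441 mol H2O
Molar mass of Na3PO4 = 163.94 g/mol → mol Na3PO4 = 4.7 / 163.94 = 0.02867
n = 0.3441 / 0.02867 = 12.00 ≈ 12 → Na3PO4·12H2O

Na3PO4·12H2O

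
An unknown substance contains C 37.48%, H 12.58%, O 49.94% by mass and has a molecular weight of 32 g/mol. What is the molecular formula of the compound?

Assume 100 g: 37.48 g C, 12.58 g H, 49.94 g O.
n(C) = 37.48/12.01 = 3.121, n(H) = 12.58/1.008 = 12.48, n(O) = 49.94/16.00 = 3.121
Smallest is C at 3.121 mol; normalising gives C 1.000, H 3.999, O 1.000
Ratio ≈ 1:4:1, so the empirical formula is CH4O
Empirical-formula mass = 32.04 g/mol
n = 32 / 32.04 = 1.00 ≈ 1
Molecular formula = empirical formula = CH4O

CH4O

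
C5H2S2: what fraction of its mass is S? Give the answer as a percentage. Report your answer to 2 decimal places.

50.82%

Molar mass = 5(12.01) + 2(1.008) + 2(32.07) = 126.206 g/mol
Mass of S per mole = 2 × 32.07 = 64.140 g
% S = 64.140 / 126.206 × 100 = 50.82%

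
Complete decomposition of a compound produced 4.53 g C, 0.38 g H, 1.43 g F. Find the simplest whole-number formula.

C5H5F

C: 4.53 g ÷ 12.01 g/mol = 0.3772 mol
H: 0.38 g ÷ 1.008 g/mol = 0.377 mol
F: 1.43 g ÷ 19.00 g/mol = 0.07526 mol
Divide by the smallest (0.07526 mol F): C 5.012, H 5.009, F 1.000
≈ 5:5:1 → C5H5F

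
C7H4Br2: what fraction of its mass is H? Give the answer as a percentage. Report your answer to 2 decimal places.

1.63%

Molar mass = 7(12.01) + 4(1.008) + 2(79.90) = 247.902 g/mol
Mass of H per mole = 4 × 1.008 = 4.032 g
% H = 4.032 / 247.902 × 100 = 1.63%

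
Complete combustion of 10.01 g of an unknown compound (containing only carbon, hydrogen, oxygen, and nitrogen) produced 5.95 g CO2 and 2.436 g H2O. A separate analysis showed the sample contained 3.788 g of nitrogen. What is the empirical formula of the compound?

mol C = 5.95 / 44.01 = 0.1352; mass C = 0.1352 × 12.01 = 1.624 g
mol H = 2 × (2.436 / 18.02) = 0.2704; mass H = 0.2704 × 1.008 = 0.2725 g
mol N = 3.788 / 14.01 = 0.2704
mass O = 10.01 − (5.684) = 4.326 g → mol O = 0.2704
Smallest is C at 0.1352 mol; normalising gives C 1.000, H 2.000, N 2.000, O 2.000
→ CH2N2O2

CH2N2O2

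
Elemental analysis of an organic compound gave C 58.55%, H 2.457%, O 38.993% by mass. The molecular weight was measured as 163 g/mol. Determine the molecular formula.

Assume 100 g: 58.55 g C, 2.457 g H, 38.993 g O.
Moles — C: 58.55 / 12.01 = 4.875 mol; H: 2.457 / 1.008 = 2.438 mol; O: 38.993 / 16.00 = 2.437 mol
Ratios (÷ 2.437): C 2.000, H 1.000, O 1.000
→ C2HO
Empirical-formula mass = 41.03 g/mol
n = 163 / 41.03 = 3.97 ≈ 4
Molecular formula = (C2HO)×4 = C8H4O4

C8H4O4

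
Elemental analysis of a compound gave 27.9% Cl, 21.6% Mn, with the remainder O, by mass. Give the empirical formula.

Assume 100 g: 27.9 g Cl, 21.6 g Mn, 50.5 g O.
Cl: 27.9 g ÷ 35.45 g/mol = 0.787 mol
Mn: 21.6 g ÷ 54.94 g/mol = 0.3932 mol
O: 50.5 g ÷ 16.00 g/mol = 3.156 mol
Smallest is Mn at 0.3932 mol; normalising gives Cl 2.002, Mn 1.000, O 8.028
→ Cl2MnO8

Cl2MnO8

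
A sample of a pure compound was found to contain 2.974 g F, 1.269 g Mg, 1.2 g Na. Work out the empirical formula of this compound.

Moles — F: 2.974 / 19.00 = 0.1565 mol; Mg: 1.269 / 24.31 = 0.0522 mol; Na: 1.2 / 22.99 = 0.0522 mol
Smallest is Na at 0.0522 mol; normalising gives F 2.999, Mg 1.000, Na 1.000
→ F3MgNa

F3MgNa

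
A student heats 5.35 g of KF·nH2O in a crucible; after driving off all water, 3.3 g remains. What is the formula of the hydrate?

KF·2H2O

Mass of water lost = 5.35 − 3.3 = 2.05 g → 2.05 / 18.02 = 0.1138 mol H2O
Molar mass of KF = 58.10 g/mol → mol KF = 3.3 / 58.10 = 0.0568
n = 0.1138 / 0.0568 = 2.00 ≈ 2 → KF·2H2O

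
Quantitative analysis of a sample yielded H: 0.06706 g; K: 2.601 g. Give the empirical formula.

HK

n(H) = 0.06706/1.008 = 0.06653, n(K) = 2.601/39.10 = 0.06652
Smallest is K at 0.06652 mol; normalising gives H 1.000, K 1.000
→ HK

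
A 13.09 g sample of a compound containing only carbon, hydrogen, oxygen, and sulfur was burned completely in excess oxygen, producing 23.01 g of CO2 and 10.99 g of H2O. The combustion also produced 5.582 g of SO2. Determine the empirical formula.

mol C = 23.01 / 44.01 = 0.5228; mass C = 0.5228 × 12.01 = 6.279 g
mol H = 2 × (10.99 / 18.02) = 1.220; mass H = 1.220 × 1.008 = 1.230 g
mol S = 5.582 / 64.07 = 0.08712; mass S = 2.794 g
mass O = 13.09 − (10.30) = 2.787 g → mol O = 0.1742
Ratios (÷ 0.08712): C 6.001, H 14.000, O 1.999, S 1.000
Ratio ≈ 6:14:2:1, so the empirical formula is C6H14O2S

C6H14O2S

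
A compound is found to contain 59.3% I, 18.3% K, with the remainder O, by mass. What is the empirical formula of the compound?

Assume 100 g: 59.3 g I, 18.3 g K, 22.4 g O.
n(I) = 59.3/126.90 = 0.4673, n(K) = 18.3/39.10 = 0.468, n(O) = 22.4/16.00 = 1.4
Ratios (÷ 0.4673): I 1.000, K 1.002, O 2.996
Ratio ≈ 1:1:3, so the empirical formula is IKO3

IKO3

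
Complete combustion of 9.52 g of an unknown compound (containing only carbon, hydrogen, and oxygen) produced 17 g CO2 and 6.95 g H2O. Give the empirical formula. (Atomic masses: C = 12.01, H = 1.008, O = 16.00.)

C3H6O2

mol C = 17 / 44.01 = 0.3863; mass C = 0.3863 × 12.01 = 4.639 g
mol H = 2 × (6.95 / 18.02) = 0.7714; mass H = 0.7714 × 1.008 = 0.7775 g
mass O = 9.52 − (5.417) = 4.103 g → mol O = 0.2565
Smallest is O at 0.2565 mol; normalising gives C 1.506, H 3.008, O 1.000
Multiply by 2: C 3.01, H 6.02, O 2.00 → C3H6O2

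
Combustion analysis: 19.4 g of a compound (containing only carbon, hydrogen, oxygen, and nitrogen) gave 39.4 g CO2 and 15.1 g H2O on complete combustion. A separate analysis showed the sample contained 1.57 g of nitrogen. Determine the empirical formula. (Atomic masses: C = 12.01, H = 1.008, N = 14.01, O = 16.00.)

C8H15NO3

mol C = 39.4 / 44.01 = 0.8953; mass C = 0.8953 × 12.01 = 10.75 g
mol H = 2 × (15.1 / 18.02) = 1.676; mass H = 1.676 × 1.008 = 1.689 g
mol N = 1.57 / 14.01 = 0.1121
mass O = 19.4 − (14.01) = 5.389 g → mol O = 0.3368
Smallest is N at 0.1121 mol; normalising gives C 7.989, H 14.955, N 1.000, O 3.005
→ C8H15NO3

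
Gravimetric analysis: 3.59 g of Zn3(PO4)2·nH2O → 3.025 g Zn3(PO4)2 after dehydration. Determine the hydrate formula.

Zn3(PO4)2·4H2O

Mass of water lost = 3.59 − 3.025 = 0.565 g → 0.565 / 18.02 = 0.03135 mol H2O
Molar mass of Zn3(PO4)2 = 386.08 g/mol → mol Zn3(PO4)2 = 3.025 / 386.08 = 0.007835
n = 0.03135 / 0.007835 = 4.00 ≈ 4 → Zn3(PO4)2·4H2O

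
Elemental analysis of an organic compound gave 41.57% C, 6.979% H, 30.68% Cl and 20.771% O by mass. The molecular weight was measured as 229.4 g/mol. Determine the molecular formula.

C8H16Cl2O3

Assume 100 g: 41.57 g C, 6.979 g H, 30.68 g Cl, 20.771 g O.
Moles — C: 41.57 / 12.01 = 3.461 mol; H: 6.979 / 1.008 = 6.924 mol; Cl: 30.68 / 35.45 = 0.8654 mol; O: 20.771 / 16.00 = 1.298 mol
Divide by the smallest (0.8654 mol Cl): C 3.999, H 8.000, Cl 1.000, O 1.500
Scaling by 2: C 8.00, H 16.00, Cl 2.00, O 3.00 → C8H16Cl2O3
Empirical-formula mass = 231.11 g/mol
n = 229.4 / 231.11 = 0.99 ≈ 1
Molecular formula = empirical formula = C8H16Cl2O3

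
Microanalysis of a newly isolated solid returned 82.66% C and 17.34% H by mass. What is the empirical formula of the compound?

C2H5

Assume 100 g: 82.66 g C, 17.34 g H.
C: 82.66 g ÷ 12.01 g/mol = 6.883 mol
H: 17.34 g ÷ 1.008 g/mol = 17.2 mol
Smallest is C at 6.883 mol; normalising gives C 1.000, H 2.499
Scaling by 2: C 2.00, H 5.00 → C2H5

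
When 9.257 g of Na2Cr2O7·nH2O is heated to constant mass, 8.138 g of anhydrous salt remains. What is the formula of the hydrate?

Mass of water lost = 9.257 − 8.138 = 1.119 g → 1.119 / 18.02 = 0.0621 mol H2O
Molar mass of Na2Cr2O7 = 261.98 g/mol → mol Na2Cr2O7 = 8.138 / 261.98 = 0.03106
n = 0.0621 / 0.03106 = 2.00 ≈ 2 → Na2Cr2O7·2H2O

Na2Cr2O7·2H2O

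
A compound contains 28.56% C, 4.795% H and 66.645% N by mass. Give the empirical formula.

CH2N2

Assume 100 g: 28.56 g C, 4.795 g H, 66.645 g N.
Moles — C: 28.56 / 12.01 = 2.378 mol; H: 4.795 / 1.008 = 4.757 mol; N: 66.645 / 14.01 = 4.757 mol
Ratios (÷ 2.378): C 1.000, H 2.000, N 2.000
Ratio ≈ 1:2:2, so the empirical formula is CH2N2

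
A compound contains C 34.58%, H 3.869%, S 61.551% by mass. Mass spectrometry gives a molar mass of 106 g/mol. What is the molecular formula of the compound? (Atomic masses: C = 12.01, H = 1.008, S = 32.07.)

C3H4S2

Assume 100 g: 34.58 g C, 3.869 g H, 61.551 g S.
Moles — C: 34.58 / 12.01 = 2.879 mol; H: 3.869 / 1.008 = 3.838 mol; S: 61.551 / 32.07 = 1.919 mol
Smallest is S at 1.919 mol; normalising gives C 1.500, H 2.000, S 1.000
Multiply by 2: C 3.00, H 4.00, S 2.00 → C3H4S2
Empirical-formula mass = 104.20 g/mol
n = 106 / 104.20 = 1.02 ≈ 1
Molecular formula = empirical formula = C3H4S2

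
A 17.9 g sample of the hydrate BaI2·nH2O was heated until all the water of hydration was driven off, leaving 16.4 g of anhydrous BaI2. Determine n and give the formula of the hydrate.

Mass of water lost = 17.9 − 16.4 = 1.5 g → 1.5 / 18.02 = 0.08324 mol H2O
Molar mass of BaI2 = 391.13 g/mol → mol BaI2 = 16.4 / 391.13 = 0.04193
n = 0.08324 / 0.04193 = 1.99 ≈ 2 → BaI2·2H2O

BaI2·2H2O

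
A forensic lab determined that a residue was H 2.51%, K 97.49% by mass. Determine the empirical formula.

Assume 100 g: 2.51 g H, 97.49 g K.
n(H) = 2.51/1.008 = 2.49, n(K) = 97.49/39.10 = 2.493
Divide by the smallest (2.49 mol H): H 1.000, K 1.001
→ HK

HK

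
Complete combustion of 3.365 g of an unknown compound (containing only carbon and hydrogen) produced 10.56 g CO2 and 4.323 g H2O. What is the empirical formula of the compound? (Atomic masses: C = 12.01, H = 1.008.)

mol C = 10.56 / 44.01 = 0.2399; mass C = 0.2399 × 12.01 = 2.882 g
mol H = 2 × (4.323 / 18.02) = 0.4798; mass H = 0.4798 × 1.008 = 0.4836 g
Ratios (÷ 0.2399): C 1.000, H 2.000
Ratio ≈ 1:2, so the empirical formula is CH2

CH2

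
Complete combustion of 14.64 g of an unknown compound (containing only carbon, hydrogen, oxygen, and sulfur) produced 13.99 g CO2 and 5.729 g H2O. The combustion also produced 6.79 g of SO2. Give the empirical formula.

C3H6O4S

mol C = 13.99 / 44.01 = 0.3179; mass C = 0.3179 × 12.01 = 3.818 g
mol H = 2 × (5.729 / 18.02) = 0.6358; mass H = 0.6358 × 1.008 = 0.6409 g
mol S = 6.79 / 64.07 = 0.1060; mass S = 3.399 g
mass O = 14.64 − (7.857) = 6.783 g → mol O = 0.4239
Smallest is S at 0.106 mol; normalising gives C 3.000, H 6.000, O 4.000, S 1.000
≈ 3:6:4:1 → C3H6O4S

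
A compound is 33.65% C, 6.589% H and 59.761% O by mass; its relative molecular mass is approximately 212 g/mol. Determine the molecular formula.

Assume 100 g: 33.65 g C, 6.589 g H, 59.761 g O.
C: 33.65 g ÷ 12.01 g/mol = 2.802 mol
H: 6.589 g ÷ 1.008 g/mol = 6.537 mol
O: 59.761 g ÷ 16.00 g/mol = 3.735 mol
Divide by the smallest (2.802 mol C): C 1.000, H 2.333, O 1.333
Scaling by 3: C 3.00, H 7.00, O 4.00 → C3H7O4
Empirical-formula mass = 107.09 g/mol
n = 212 / 107.09 = 1.98 ≈ 2
Molecular formula = (C3H7O4)×2 = C6H14O8

C6H14O8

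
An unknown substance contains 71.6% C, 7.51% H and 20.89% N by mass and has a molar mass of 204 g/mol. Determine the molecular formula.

C12H15N3

Assume 100 g: 71.6 g C, 7.51 g H, 20.89 g N.
C: 71.6 g ÷ 12.01 g/mol = 5.962 mol
H: 7.51 g ÷ 1.008 g/mol = 7.45 mol
N: 20.89 g ÷ 14.01 g/mol = 1.491 mol
Divide by the smallest (1.491 mol N): C 3.998, H 4.997, N 1.000
Ratio ≈ 4:5:1, so the empirical formula is C4H5N
Empirical-formula mass = 67.09 g/mol
n = 204 / 67.09 = 3.04 ≈ 3
Molecular formula = (C4H5N)×3 = C12H15N3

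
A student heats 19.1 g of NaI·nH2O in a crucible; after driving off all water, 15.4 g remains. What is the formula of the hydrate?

Mass of water lost = 19.1 − 15.4 = 3.7 g → 3.7 / 18.02 = 0.2053 mol H2O
Molar mass of NaI = 149.89 g/mol → mol NaI = 15.4 / 149.89 = 0.1027
n = 0.2053 / 0.1027 = 2.00 ≈ 2 → NaI·2H2O

NaI·2H2O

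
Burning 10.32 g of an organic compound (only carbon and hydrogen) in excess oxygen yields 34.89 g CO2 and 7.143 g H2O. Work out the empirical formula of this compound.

CH

mol C = 34.89 / 44.01 = 0.7928; mass C = 0.7928 × 12.01 = 9.521 g
mol H = 2 × (7.143 / 18.02) = 0.7928; mass H = 0.7928 × 1.008 = 0.7991 g
Divide by the smallest (0.7928 mol C): C 1.000, H 1.000
≈ 1:1 → CH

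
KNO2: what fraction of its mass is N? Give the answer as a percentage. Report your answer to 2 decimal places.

Molar mass = 1(39.10) + 1(14.01) + 2(16.00) = 85.110 g/mol
Mass of N per mole = 1 × 14.01 = 14.010 g
% N = 14.010 / 85.110 × 100 = 16.46%

16.46%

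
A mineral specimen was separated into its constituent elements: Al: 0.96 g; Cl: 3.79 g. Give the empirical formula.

AlCl3

Al: 0.96 g ÷ 26.98 g/mol = 0.03558 mol
Cl: 3.79 g ÷ 35.45 g/mol = 0.1069 mol
Divide by the smallest (0.03558 mol Al): Al 1.000, Cl 3.005
≈ 1:3 → AlCl3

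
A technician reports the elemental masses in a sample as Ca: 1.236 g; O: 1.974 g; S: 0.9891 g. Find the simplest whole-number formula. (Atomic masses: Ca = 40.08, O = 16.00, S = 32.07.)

Ca: 1.236 g ÷ 40.08 g/mol = 0.03084 mol
O: 1.974 g ÷ 16.00 g/mol = 0.1234 mol
S: 0.9891 g ÷ 32.07 g/mol = 0.03084 mol
Ratios (÷ 0.03084): Ca 1.000, O 4.001, S 1.000
≈ 1:4:1 → CaO4S

CaO4S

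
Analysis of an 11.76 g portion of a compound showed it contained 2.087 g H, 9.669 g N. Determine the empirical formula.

Moles — H: 2.087 / 1.008 = 2.07 mol; N: 9.669 / 14.01 = 0.6901 mol
Divide by the smallest (0.6901 mol N): H 3.000, N 1.000
Ratio ≈ 3:1, so the empirical formula is H3N

H3N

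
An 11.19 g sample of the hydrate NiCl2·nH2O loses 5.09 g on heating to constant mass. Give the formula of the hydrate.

Mass of anhydrous NiCl2 = 11.19 − 5.09 = 6.1 g
mol H2O = 5.09 / 18.02 = 0.2825
Molar mass of NiCl2 = 129.59 g/mol → mol NiCl2 = 6.1 / 129.59 = 0.04707
n = 0.2825 / 0.04707 = 6.00 ≈ 6 → NiCl2·6H2O

NiCl2·6H2O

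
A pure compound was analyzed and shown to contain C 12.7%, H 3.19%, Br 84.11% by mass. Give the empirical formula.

CH3Br

Assume 100 g: 12.7 g C, 3.19 g H, 84.11 g Br.
C: 12.7 g ÷ 12.01 g/mol = 1.057 mol
H: 3.19 g ÷ 1.008 g/mol = 3.165 mol
Br: 84.11 g ÷ 79.90 g/mol = 1.053 mol
Divide by the smallest (1.053 mol Br): C 1.005, H 3.006, Br 1.000
→ CH3Br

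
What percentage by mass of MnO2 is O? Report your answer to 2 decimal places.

Molar mass = 1(54.94) + 2(16.00) = 86.940 g/mol
Mass of O per mole = 2 × 16.00 = 32.000 g
% O = 32.000 / 86.940 × 100 = 36.81%

36.81%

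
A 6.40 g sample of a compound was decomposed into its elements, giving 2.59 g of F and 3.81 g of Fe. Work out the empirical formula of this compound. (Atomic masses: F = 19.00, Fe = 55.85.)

Moles — F: 2.59 / 19.00 = 0.1363 mol; Fe: 3.81 / 55.85 = 0.06822 mol
Smallest is Fe at 0.06822 mol; normalising gives F 1.998, Fe 1.000
→ F2Fe

F2Fe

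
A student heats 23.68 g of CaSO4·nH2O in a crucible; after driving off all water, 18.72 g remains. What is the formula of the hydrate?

CaSO4·2H2O

Mass of water lost = 23.68 − 18.72 = 4.96 g → 4.96 / 18.02 = 0.2752 mol H2O
Molar mass of CaSO4 = 136.15 g/mol → mol CaSO4 = 18.72 / 136.15 = 0.1375
n = 0.2752 / 0.1375 = 2.00 ≈ 2 → CaSO4·2H2O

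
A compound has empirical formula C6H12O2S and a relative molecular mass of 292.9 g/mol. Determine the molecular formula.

Empirical-formula mass = 148.23 g/mol
n = 292.9 / 148.23 = 1.98 ≈ 2
Molecular formula = (C6H12O2S)2 = C12H24O4S2

C12H24O4S2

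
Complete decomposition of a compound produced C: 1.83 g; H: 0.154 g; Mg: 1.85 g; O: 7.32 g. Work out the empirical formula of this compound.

n(C) = 1.83/12.01 = 0.1524, n(H) = 0.154/1.008 = 0.1528, n(Mg) = 1.85/24.31 = 0.0761, n(O) = 7.32/16.00 = 0.4575
Divide by the smallest (0.0761 mol Mg): C 2.002, H 2.008, Mg 1.000, O 6.012
→ C2H2MgO6

C2H2MgO6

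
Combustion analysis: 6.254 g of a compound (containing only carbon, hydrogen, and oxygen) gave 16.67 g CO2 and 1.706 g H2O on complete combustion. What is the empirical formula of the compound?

mol C = 16.67 / 44.01 = 0.3788; mass C = 0.3788 × 12.01 = 4.549 g
mol H = 2 × (1.706 / 18.02) = 0.1893; mass H = 0.1893 × 1.008 = 0.1909 g
mass O = 6.254 − (4.740) = 1.514 g → mol O = 0.09463
Smallest is O at 0.09463 mol; normalising gives C 4.003, H 2.001, O 1.000
≈ 4:2:1 → C4H2O

C4H2O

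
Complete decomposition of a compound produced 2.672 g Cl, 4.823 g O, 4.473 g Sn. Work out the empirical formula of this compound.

Cl2O8Sn

Moles — Cl: 2.672 / 35.45 = 0.07537 mol; O: 4.823 / 16.00 = 0.3014 mol; Sn: 4.473 / 118.71 = 0.03768 mol
Divide by the smallest (0.03768 mol Sn): Cl 2.000, O 8.000, Sn 1.000
Ratio ≈ 2:8:1, so the empirical formula is Cl2O8Sn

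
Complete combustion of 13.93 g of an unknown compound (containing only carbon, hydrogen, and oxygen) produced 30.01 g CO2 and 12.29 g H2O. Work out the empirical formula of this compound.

C5H10O2

mol C = 30.01 / 44.01 = 0.6819; mass C = 0.6819 × 12.01 = 8.190 g
mol H = 2 × (12.29 / 18.02) = 1.364; mass H = 1.364 × 1.008 = 1.375 g
mass O = 13.93 − (9.564) = 4.366 g → mol O = 0.2728
Ratios (÷ 0.2728): C 2.499, H 4.999, O 1.000
×2: C 5.00, H 10.00, O 2.00 → C5H10O2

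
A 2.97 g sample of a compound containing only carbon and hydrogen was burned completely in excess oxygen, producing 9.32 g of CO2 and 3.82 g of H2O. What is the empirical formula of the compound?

CH2

mol C = 9.32 / 44.01 = 0.2118; mass C = 0.2118 × 12.01 = 2.543 g
mol H = 2 × (3.82 / 18.02) = 0.4240; mass H = 0.4240 × 1.008 = 0.4274 g
Smallest is C at 0.2118 mol; normalising gives C 1.000, H 2.002
Ratio ≈ 1:2, so the empirical formula is CH2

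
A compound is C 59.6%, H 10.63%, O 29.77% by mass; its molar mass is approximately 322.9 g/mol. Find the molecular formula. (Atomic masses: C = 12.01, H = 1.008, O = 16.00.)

C16H34O6

Assume 100 g: 59.6 g C, 10.63 g H, 29.77 g O.
Moles — C: 59.6 / 12.01 = 4.963 mol; H: 10.63 / 1.008 = 10.55 mol; O: 29.77 / 16.00 = 1.861 mol
Smallest is O at 1.861 mol; normalising gives C 2.667, H 5.668, O 1.000
Multiply by 3: C 8.00, H 17.00, O 3.00 → C8H17O3
Empirical-formula mass = 161.22 g/mol
n = 322.9 / 161.22 = 2.00 ≈ 2
Molecular formula = (C8H17O3)×2 = C16H34O6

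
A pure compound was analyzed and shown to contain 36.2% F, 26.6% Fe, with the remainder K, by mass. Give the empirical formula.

F4FeK2

Assume 100 g: 36.2 g F, 26.6 g Fe, 37.2 g K.
n(F) = 36.2/19.00 = 1.905, n(Fe) = 26.6/55.85 = 0.4763, n(K) = 37.2/39.10 = 0.9514
Divide by the smallest (0.4763 mol Fe): F 4.000, Fe 1.000, K 1.998
→ F4FeK2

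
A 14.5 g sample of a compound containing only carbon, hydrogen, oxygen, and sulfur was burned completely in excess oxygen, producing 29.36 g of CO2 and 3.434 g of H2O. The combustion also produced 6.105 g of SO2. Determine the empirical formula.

mol C = 29.36 / 44.01 = 0.6671; mass C = 0.6671 × 12.01 = 8.012 g
mol H = 2 × (3.434 / 18.02) = 0.3811; mass H = 0.3811 × 1.008 = 0.3842 g
mol S = 6.105 / 64.07 = 0.09529; mass S = 3.056 g
mass O = 14.5 − (11.45) = 3.048 g → mol O = 0.1905
Smallest is S at 0.09529 mol; normalising gives C 7.001, H 4.000, O 1.999, S 1.000
→ C7H4O2S

C7H4O2S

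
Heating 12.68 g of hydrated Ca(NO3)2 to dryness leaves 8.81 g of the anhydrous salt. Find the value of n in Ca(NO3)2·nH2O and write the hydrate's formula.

Ca(NO3)2·4H2O

Mass of water lost = 12.68 − 8.81 = 3.87 g → 3.87 / 18.02 = 0.2148 mol H2O
Molar mass of Ca(NO3)2 = 164.10 g/mol → mol Ca(NO3)2 = 8.81 / 164.10 = 0.05369
n = 0.2148 / 0.05369 = 4.00 ≈ 4 → Ca(NO3)2·4H2O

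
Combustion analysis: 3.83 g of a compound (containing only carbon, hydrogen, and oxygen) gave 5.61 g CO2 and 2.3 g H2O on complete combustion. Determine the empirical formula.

mol C = 5.61 / 44.01 = 0.1275; mass C = 0.1275 × 12.01 = 1.531 g
mol H = 2 × (2.3 / 18.02) = 0.2553; mass H = 0.2553 × 1.008 = 0.2573 g
mass O = 3.83 − (1.788) = 2.042 g → mol O = 0.1276
Smallest is C at 0.1275 mol; normalising gives C 1.000, H 2.003, O 1.001
≈ 1:2:1 → CH2O

CH2O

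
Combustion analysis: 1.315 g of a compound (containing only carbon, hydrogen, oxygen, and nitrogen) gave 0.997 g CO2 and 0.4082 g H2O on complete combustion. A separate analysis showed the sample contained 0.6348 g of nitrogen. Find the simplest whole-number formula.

mol C = 0.997 / 44.01 = 0.02265; mass C = 0.02265 × 12.01 = 0.2721 g
mol H = 2 × (0.4082 / 18.02) = 0.04531; mass H = 0.04531 × 1.008 = 0.04567 g
mol N = 0.6348 / 14.01 = 0.04531
mass O = 1.315 − (0.9525) = 0.3625 g → mol O = 0.02265
Smallest is O at 0.02265 mol; normalising gives C 1.000, H 2.000, N 2.000, O 1.000
≈ 1:2:2:1 → CH2N2O

CH2N2O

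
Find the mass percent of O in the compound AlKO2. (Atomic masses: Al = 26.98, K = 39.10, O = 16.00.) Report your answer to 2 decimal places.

32.63%

Molar mass = 1(26.98) + 1(39.10) + 2(16.00) = 98.080 g/mol
Mass of O per mole = 2 × 16.00 = 32.000 g
% O = 32.000 / 98.080 × 100 = 32.63%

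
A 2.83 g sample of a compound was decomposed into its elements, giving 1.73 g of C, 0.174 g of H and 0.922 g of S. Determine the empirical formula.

C5H6S

Moles — C: 1.73 / 12.01 = 0.144 mol; H: 0.174 / 1.008 = 0.1726 mol; S: 0.922 / 32.07 = 0.02875 mol
Smallest is S at 0.02875 mol; normalising gives C 5.010, H 6.004, S 1.000
≈ 5:6:1 → C5H6S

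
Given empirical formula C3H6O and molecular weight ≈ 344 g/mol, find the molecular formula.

C18H36O6

Empirical-formula mass = 58.08 g/mol
n = 344 / 58.08 = 5.92 ≈ 6
Molecular formula = (C3H6O)6 = C18H36O6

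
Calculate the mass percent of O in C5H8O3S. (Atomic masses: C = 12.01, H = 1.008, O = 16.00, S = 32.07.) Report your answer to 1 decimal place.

32.4%

Molar mass = 5(12.01) + 8(1.008) + 3(16.00) + 1(32.07) = 148.184 g/mol
Mass of O per mole = 3 × 16.00 = 48.000 g
% O = 48.000 / 148.184 × 100 = 32.4%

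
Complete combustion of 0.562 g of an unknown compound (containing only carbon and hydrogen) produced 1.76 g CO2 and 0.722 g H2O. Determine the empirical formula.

CH2

mol C = 1.76 / 44.01 = 0.03999; mass C = 0.03999 × 12.01 = 0.4803 g
mol H = 2 × (0.722 / 18.02) = 0.08013; mass H = 0.08013 × 1.008 = 0.08077 g
Ratios (÷ 0.03999): C 1.000, H 2.004
→ CH2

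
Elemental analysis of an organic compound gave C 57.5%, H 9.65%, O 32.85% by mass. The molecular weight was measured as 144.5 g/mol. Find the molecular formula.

Assume 100 g: 57.5 g C, 9.65 g H, 32.85 g O.
C: 57.5 g ÷ 12.01 g/mol = 4.788 mol
H: 9.65 g ÷ 1.008 g/mol = 9.573 mol
O: 32.85 g ÷ 16.00 g/mol = 2.053 mol
Smallest is O at 2.053 mol; normalising gives C 2.332, H 4.663, O 1.000
Scaling by 3: C 7.00, H 13.99, O 3.00 → C7H14O3
Empirical-formula mass = 146.18 g/mol
n = 144.5 / 146.18 = 0.99 ≈ 1
Molecular formula = empirical formula = C7H14O3

C7H14O3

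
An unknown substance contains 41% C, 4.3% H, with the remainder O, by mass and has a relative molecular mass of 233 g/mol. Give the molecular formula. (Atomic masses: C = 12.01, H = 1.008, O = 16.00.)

C8H10O8

Assume 100 g: 41 g C, 4.3 g H, 54.7 g O.
n(C) = 41/12.01 = 3.414, n(H) = 4.3/1.008 = 4.266, n(O) = 54.7/16.00 = 3.419
Smallest is C at 3.414 mol; normalising gives C 1.000, H 1.250, O 1.001
Multiply by 4: C 4.00, H 5.00, O 4.01 → C4H5O4
Empirical-formula mass = 117.08 g/mol
n = 233 / 117.08 = 1.99 ≈ 2
Molecular formula = (C4H5O4)×2 = C8H10O8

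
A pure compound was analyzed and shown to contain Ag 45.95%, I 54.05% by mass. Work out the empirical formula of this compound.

AgI

Assume 100 g: 45.95 g Ag, 54.05 g I.
Moles — Ag: 45.95 / 107.87 = 0.426 mol; I: 54.05 / 126.90 = 0.4259 mol
Smallest is I at 0.4259 mol; normalising gives Ag 1.000, I 1.000
≈ 1:1 → AgI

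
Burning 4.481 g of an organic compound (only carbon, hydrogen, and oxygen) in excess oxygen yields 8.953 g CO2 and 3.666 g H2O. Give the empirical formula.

C2H4O

mol C = 8.953 / 44.01 = 0.2034; mass C = 0.2034 × 12.01 = 2.443 g
mol H = 2 × (3.666 / 18.02) = 0.4069; mass H = 0.4069 × 1.008 = 0.4101 g
mass O = 4.481 − (2.853) = 1.628 g → mol O = 0.1017
Divide by the smallest (0.1017 mol O): C 2.000, H 4.000, O 1.000
→ C2H4O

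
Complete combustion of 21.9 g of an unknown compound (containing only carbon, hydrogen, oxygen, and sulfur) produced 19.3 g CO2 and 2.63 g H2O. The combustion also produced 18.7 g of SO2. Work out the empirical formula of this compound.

C3H2O3S2

mol C = 19.3 / 44.01 = 0.4385; mass C = 0.4385 × 12.01 = 5.267 g
mol H = 2 × (2.63 / 18.02) = 0.2919; mass H = 0.2919 × 1.008 = 0.2942 g
mol S = 18.7 / 64.07 = 0.2919; mass S = 9.360 g
mass O = 21.9 − (14.92) = 6.979 g → mol O = 0.4362
Ratios (÷ 0.2919): C 1.503, H 1.000, O 1.494, S 1.000
Scaling by 2: C 3.01, H 2.00, O 2.99, S 2.00 → C3H2O3S2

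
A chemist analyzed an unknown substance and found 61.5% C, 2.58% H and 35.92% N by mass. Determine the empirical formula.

C2HN

Assume 100 g: 61.5 g C, 2.58 g H, 35.92 g N.
Moles — C: 61.5 / 12.01 = 5.121 mol; H: 2.58 / 1.008 = 2.56 mol; N: 35.92 / 14.01 = 2.564 mol
Ratios (÷ 2.56): C 2.001, H 1.000, N 1.002
≈ 2:1:1 → C2HN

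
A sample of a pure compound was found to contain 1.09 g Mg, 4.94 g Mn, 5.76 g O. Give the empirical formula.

MgMn2O8

n(Mg) = 1.09/24.31 = 0.04484, n(Mn) = 4.94/54.94 = 0.08992, n(O) = 5.76/16.00 = 0.36
Smallest is Mg at 0.04484 mol; normalising gives Mg 1.000, Mn 2.005, O 8.029
≈ 1:2:8 → MgMn2O8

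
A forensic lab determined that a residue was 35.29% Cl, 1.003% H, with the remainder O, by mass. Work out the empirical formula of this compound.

Assume 100 g: 35.29 g Cl, 1.003 g H, 63.707 g O.
Cl: 35.29 g ÷ 35.45 g/mol = 0.9955 mol
H: 1.003 g ÷ 1.008 g/mol = 0.995 mol
O: 63.707 g ÷ 16.00 g/mol = 3.982 mol
Divide by the smallest (0.995 mol H): Cl 1.000, H 1.000, O 4.002
≈ 1:1:4 → ClHO4

ClHO4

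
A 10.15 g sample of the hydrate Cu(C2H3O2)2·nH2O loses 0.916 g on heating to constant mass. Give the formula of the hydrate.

Mass of anhydrous Cu(C2H3O2)2 = 10.15 − 0.916 = 9.234 g
mol H2O = 0.916 / 18.02 = 0.05083
Molar mass of Cu(C2H3O2)2 = 181.64 g/mol → mol Cu(C2H3O2)2 = 9.234 / 181.64 = 0.05084
n = 0.05083 / 0.05084 = 1.00 ≈ 1 → Cu(C2H3O2)2·H2O

Cu(C2H3O2)2·H2O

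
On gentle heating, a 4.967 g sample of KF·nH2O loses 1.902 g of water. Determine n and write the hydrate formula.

KF·2H2O

Mass of anhydrous KF = 4.967 − 1.902 = 3.065 g
mol H2O = 1.902 / 18.02 = 0.1055
Molar mass of KF = 58.10 g/mol → mol KF = 3.065 / 58.10 = 0.05275
n = 0.1055 / 0.05275 = 2.00 ≈ 2 → KF·2H2O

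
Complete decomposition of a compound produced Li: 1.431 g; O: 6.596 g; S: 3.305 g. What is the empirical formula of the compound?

Li2O4S

Li: 1.431 g ÷ 6.94 g/mol = 0.2062 mol
O: 6.596 g ÷ 16.00 g/mol = 0.4123 mol
S: 3.305 g ÷ 32.07 g/mol = 0.1031 mol
Smallest is S at 0.1031 mol; normalising gives Li 2.001, O 4.000, S 1.000
→ Li2O4S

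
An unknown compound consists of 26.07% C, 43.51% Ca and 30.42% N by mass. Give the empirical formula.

C2CaN2

Assume 100 g: 26.07 g C, 43.51 g Ca, 30.42 g N.
C: 26.07 g ÷ 12.01 g/mol = 2.171 mol
Ca: 43.51 g ÷ 40.08 g/mol = 1.086 mol
N: 30.42 g ÷ 14.01 g/mol = 2.171 mol
Divide by the smallest (1.086 mol Ca): C 2.000, Ca 1.000, N 2.000
≈ 2:1:2 → C2CaN2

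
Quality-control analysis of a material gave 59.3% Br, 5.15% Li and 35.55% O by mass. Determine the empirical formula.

Assume 100 g: 59.3 g Br, 5.15 g Li, 35.55 g O.
Br: 59.3 g ÷ 79.90 g/mol = 0.7422 mol
Li: 5.15 g ÷ 6.94 g/mol = 0.7421 mol
O: 35.55 g ÷ 16.00 g/mol = 2.222 mol
Divide by the smallest (0.7421 mol Li): Br 1.000, Li 1.000, O 2.994
Ratio ≈ 1:1:3, so the empirical formula is BrLiO3

BrLiO3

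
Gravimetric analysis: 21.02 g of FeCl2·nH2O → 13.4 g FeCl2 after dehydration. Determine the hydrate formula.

FeCl2·4H2O

Mass of water lost = 21.02 − 13.4 = 7.62 g → 7.62 / 18.02 = 0.4229 mol H2O
Molar mass of FeCl2 = 126.75 g/mol → mol FeCl2 = 13.4 / 126.75 = 0.1057
n = 0.4229 / 0.1057 = 4.00 ≈ 4 → FeCl2·4H2O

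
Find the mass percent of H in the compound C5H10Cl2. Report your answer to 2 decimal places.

7.15%

Molar mass = 5(12.01) + 10(1.008) + 2(35.45) = 141.030 g/mol
Mass of H per mole = 10 × 1.008 = 10.080 g
% H = 10.080 / 141.030 × 100 = 7.15%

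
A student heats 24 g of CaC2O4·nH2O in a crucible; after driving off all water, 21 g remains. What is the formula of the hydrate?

Mass of water lost = 24 − 21 = 3 g → 3 / 18.02 = 0.1665 mol H2O
Molar mass of CaC2O4 = 128.10 g/mol → mol CaC2O4 = 21 / 128.10 = 0.1639
n = 0.1665 / 0.1639 = 1.02 ≈ 1 → CaC2O4·H2O

CaC2O4·H2O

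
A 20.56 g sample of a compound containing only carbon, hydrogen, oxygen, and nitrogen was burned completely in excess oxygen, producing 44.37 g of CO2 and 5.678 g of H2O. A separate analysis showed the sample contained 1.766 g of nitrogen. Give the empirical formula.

C8H5NO3

mol C = 44.37 / 44.01 = 1.008; mass C = 1.008 × 12.01 = 12.11 g
mol H = 2 × (5.678 / 18.02) = 0.6302; mass H = 0.6302 × 1.008 = 0.6352 g
mol N = 1.766 / 14.01 = 0.1261
mass O = 20.56 − (14.51) = 6.051 g → mol O = 0.3782
Ratios (÷ 0.1261): C 7.998, H 4.999, N 1.000, O 3.000
≈ 8:5:1:3 → C8H5NO3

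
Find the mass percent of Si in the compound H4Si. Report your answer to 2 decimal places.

87.45%

Molar mass = 4(1.008) + 1(28.09) = 32.122 g/mol
Mass of Si per mole = 1 × 28.09 = 28.090 g
% Si = 28.090 / 32.122 × 100 = 87.45%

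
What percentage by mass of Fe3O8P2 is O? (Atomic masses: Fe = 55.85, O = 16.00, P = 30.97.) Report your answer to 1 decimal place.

35.8%

Molar mass = 3(55.85) + 8(16.00) + 2(30.97) = 357.490 g/mol
Mass of O per mole = 8 × 16.00 = 128.000 g
% O = 128.000 / 357.490 × 100 = 35.8%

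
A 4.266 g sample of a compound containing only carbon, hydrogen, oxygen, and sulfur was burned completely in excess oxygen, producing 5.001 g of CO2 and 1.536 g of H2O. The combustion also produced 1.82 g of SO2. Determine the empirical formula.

C4H6O4S

mol C = 5.001 / 44.01 = 0.1136; mass C = 0.1136 × 12.01 = 1.365 g
mol H = 2 × (1.536 / 18.02) = 0.1705; mass H = 0.1705 × 1.008 = 0.1718 g
mol S = 1.82 / 64.07 = 0.02841; mass S = 0.9110 g
mass O = 4.266 − (2.448) = 1.818 g → mol O = 0.1137
Smallest is S at 0.02841 mol; normalising gives C 4.000, H 6.001, O 4.001, S 1.000
≈ 4:6:4:1 → C4H6O4S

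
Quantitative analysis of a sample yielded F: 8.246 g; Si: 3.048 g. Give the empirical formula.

F4Si

Moles — F: 8.246 / 19.00 = 0.434 mol; Si: 3.048 / 28.09 = 0.1085 mol
Ratios (÷ 0.1085): F 4.000, Si 1.000
≈ 4:1 → F4Si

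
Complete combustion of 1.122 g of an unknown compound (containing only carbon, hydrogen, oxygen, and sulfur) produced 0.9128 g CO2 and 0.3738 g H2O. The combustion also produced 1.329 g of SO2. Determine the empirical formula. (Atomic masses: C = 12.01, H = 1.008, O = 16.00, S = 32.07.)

C2H4OS2

mol C = 0.9128 / 44.01 = 0.02074; mass C = 0.02074 × 12.01 = 0.2491 g
mol H = 2 × (0.3738 / 18.02) = 0.04149; mass H = 0.04149 × 1.008 = 0.04182 g
mol S = 1.329 / 64.07 = 0.02074; mass S = 0.6652 g
mass O = 1.122 − (0.9561) = 0.1659 g → mol O = 0.01037
Divide by the smallest (0.01037 mol O): C 2.001, H 4.002, O 1.000, S 2.001
≈ 2:4:1:2 → C2H4OS2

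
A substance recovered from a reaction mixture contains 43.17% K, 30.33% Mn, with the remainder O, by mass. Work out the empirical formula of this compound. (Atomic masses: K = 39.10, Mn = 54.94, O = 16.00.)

Assume 100 g: 43.17 g K, 30.33 g Mn, 26.5 g O.
n(K) = 43.17/39.10 = 1.104, n(Mn) = 30.33/54.94 = 0.5521, n(O) = 26.5/16.00 = 1.656
Divide by the smallest (0.5521 mol Mn): K 2.000, Mn 1.000, O 3.000
≈ 2:1:3 → K2MnO3

K2MnO3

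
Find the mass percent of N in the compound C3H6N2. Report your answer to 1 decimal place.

40.0%

Molar mass = 3(12.01) + 6(1.008) + 2(14.01) = 70.098 g/mol
Mass of N per mole = 2 × 14.01 = 28.020 g
% N = 28.020 / 70.098 × 100 = 40.0%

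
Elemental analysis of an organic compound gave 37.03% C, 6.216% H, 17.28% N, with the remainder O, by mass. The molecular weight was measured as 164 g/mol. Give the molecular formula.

Assume 100 g: 37.03 g C, 6.216 g H, 17.28 g N, 39.474 g O.
n(C) = 37.03/12.01 = 3.083, n(H) = 6.216/1.008 = 6.167, n(N) = 17.28/14.01 = 1.233, n(O) = 39.474/16.00 = 2.467
Divide by the smallest (1.233 mol N): C 2.500, H 5.000, N 1.000, O 2.000
Scaling by 2: C 5.00, H 10.00, N 2.00, O 4.00 → C5H10N2O4
Empirical-formula mass = 162.15 g/mol
n = 164 / 162.15 = 1.01 ≈ 1
Molecular formula = empirical formula = C5H10N2O4

C5H10N2O4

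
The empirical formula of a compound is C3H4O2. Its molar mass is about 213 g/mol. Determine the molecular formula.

Empirical-formula mass = 72.06 g/mol
n = 213 / 72.06 = 2.96 ≈ 3
Molecular formula = (C3H4O2)3 = C9H12O6

C9H12O6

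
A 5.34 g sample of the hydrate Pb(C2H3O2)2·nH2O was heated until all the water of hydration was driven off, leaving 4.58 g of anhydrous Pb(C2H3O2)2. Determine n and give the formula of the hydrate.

Pb(C2H3O2)2·3H2O

Mass of water lost = 5.34 − 4.58 = 0.76 g → 0.76 / 18.02 = 0.04218 mol H2O
Molar mass of Pb(C2H3O2)2 = 325.29 g/mol → mol Pb(C2H3O2)2 = 4.58 / 325.29 = 0.01408
n = 0.04218 / 0.01408 = 3.00 ≈ 3 → Pb(C2H3O2)2·3H2O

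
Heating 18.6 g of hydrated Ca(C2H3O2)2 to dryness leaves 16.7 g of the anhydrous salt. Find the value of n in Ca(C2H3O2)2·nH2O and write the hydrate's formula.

Mass of water lost = 18.6 − 16.7 = 1.9 g → 1.9 / 18.02 = 0.1054 mol H2O
Molar mass of Ca(C2H3O2)2 = 158.17 g/mol → mol Ca(C2H3O2)2 = 16.7 / 158.17 = 0.1056
n = 0.1054 / 0.1056 = 1.00 ≈ 1 → Ca(C2H3O2)2·H2O

Ca(C2H3O2)2·H2O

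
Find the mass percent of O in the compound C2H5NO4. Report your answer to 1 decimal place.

Molar mass = 2(12.01) + 5(1.008) + 1(14.01) + 4(16.00) = 107.070 g/mol
Mass of O per mole = 4 × 16.00 = 64.000 g
% O = 64.000 / 107.070 × 100 = 59.8%

59.8%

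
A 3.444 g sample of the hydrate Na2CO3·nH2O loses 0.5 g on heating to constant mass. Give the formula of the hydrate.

Mass of anhydrous Na2CO3 = 3.444 − 0.5 = 2.944 g
mol H2O = 0.5 / 18.02 = 0.02775
Molar mass of Na2CO3 = 105.99 g/mol → mol Na2CO3 = 2.944 / 105.99 = 0.02778
n = 0.02775 / 0.02778 = 1.00 ≈ 1 → Na2CO3·H2O

Na2CO3·H2O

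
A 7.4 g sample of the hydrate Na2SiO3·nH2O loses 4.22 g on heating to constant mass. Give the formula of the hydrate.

Mass of anhydrous Na2SiO3 = 7.4 − 4.22 = 3.18 g
mol H2O = 4.22 / 18.02 = 0.2342
Molar mass of Na2SiO3 = 122.07 g/mol → mol Na2SiO3 = 3.18 / 122.07 = 0.02605
n = 0.2342 / 0.02605 = 8.99 ≈ 9 → Na2SiO3·9H2O

Na2SiO3·9H2O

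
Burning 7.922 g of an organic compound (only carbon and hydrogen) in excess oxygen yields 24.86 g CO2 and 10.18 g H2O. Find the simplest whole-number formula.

CH2

mol C = 24.86 / 44.01 = 0.5649; mass C = 0.5649 × 12.01 = 6.784 g
mol H = 2 × (10.18 / 18.02) = 1.130; mass H = 1.130 × 1.008 = 1.139 g
Smallest is C at 0.5649 mol; normalising gives C 1.000, H 2.000
Ratio ≈ 1:2, so the empirical formula is CH2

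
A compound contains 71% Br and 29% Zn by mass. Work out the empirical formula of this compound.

Br2Zn

Assume 100 g: 71 g Br, 29 g Zn.
Moles — Br: 71 / 79.90 = 0.8886 mol; Zn: 29 / 65.38 = 0.4436 mol
Smallest is Zn at 0.4436 mol; normalising gives Br 2.003, Zn 1.000
Ratio ≈ 2:1, so the empirical formula is Br2Zn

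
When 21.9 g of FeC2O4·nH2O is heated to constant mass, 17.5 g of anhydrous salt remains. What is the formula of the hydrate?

Mass of water lost = 21.9 − 17.5 = 4.4 g → 4.4 / 18.02 = 0.2442 mol H2O
Molar mass of FeC2O4 = 143.87 g/mol → mol FeC2O4 = 17.5 / 143.87 = 0.1216
n = 0.2442 / 0.1216 = 2.01 ≈ 2 → FeC2O4·2H2O

FeC2O4·2H2O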